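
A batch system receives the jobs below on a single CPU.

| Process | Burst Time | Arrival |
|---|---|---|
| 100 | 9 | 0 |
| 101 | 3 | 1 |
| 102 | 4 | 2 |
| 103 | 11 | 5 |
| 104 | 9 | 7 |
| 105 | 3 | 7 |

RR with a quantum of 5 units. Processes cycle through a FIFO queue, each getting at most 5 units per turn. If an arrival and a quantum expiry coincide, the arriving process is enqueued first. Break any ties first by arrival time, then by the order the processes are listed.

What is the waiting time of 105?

19

Gantt: | 100 0-5 | 101 5-8 | 102 8-12 | 103 12-17 | 100 17-21 | 104 21-26 | 105 26-29 | 103 29-34 | 104 34-38 | 103 38-39 |
Completion: 100=21  101=8  102=12  103=39  104=38  105=29
Turnaround (C−A): 100=21  101=7  102=10  103=34  104=31  105=22
Waiting(105) = turnaround − burst = 22 − 3 = 19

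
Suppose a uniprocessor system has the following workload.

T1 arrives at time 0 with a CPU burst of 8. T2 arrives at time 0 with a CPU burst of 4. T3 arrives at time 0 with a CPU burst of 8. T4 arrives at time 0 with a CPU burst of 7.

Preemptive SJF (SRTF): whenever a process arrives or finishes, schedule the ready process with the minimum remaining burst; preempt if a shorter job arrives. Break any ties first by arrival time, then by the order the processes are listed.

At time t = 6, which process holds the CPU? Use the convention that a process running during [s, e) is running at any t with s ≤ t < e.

Timeline: | T2 0-4 | T4 4-11 | T1 11-19 | T3 19-27 |
Completion: T1=19  T2=4  T3=27  T4=11
Turnaround (C−A): T1=19  T2=4  T3=27  T4=11

T4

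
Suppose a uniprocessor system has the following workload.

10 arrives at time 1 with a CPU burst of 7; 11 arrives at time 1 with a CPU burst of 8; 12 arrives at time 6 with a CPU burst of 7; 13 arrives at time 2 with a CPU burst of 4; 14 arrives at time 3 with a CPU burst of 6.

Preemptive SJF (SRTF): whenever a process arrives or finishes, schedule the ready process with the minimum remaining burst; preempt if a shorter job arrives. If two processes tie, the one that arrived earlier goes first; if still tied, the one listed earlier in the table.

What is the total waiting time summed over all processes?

Gantt: | idle 0-1 | 10 1-2 | 13 2-6 | 10 6-12 | 14 12-18 | 12 18-25 | 11 25-33 |
Completion: 10=12  11=33  12=25  13=6  14=18
Turnaround (C−A): 10=11  11=32  12=19  13=4  14=15
Waiting = turnaround − burst: 10=4, 11=24, 12=12, 13=0, 14=9
Total waiting = 4 + 24 + 12 + 0 + 9 = 49

49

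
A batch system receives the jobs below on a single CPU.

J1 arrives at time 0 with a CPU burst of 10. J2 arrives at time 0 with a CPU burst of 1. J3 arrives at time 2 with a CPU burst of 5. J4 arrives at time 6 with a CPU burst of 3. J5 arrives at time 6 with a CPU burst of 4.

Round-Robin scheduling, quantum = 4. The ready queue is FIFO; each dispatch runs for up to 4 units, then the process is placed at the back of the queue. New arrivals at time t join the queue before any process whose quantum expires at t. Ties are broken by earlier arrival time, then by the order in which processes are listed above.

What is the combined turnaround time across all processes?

71

Schedule: | J1 0-4 | J2 4-5 | J3 5-9 | J1 9-13 | J4 13-16 | J5 16-20 | J3 20-21 | J1 21-23 |
Completion: J1=23  J2=5  J3=21  J4=16  J5=20
Turnaround = completion − arrival: J1=23, J2=5, J3=19, J4=10, J5=14
Total turnaround = 23 + 5 + 19 + 10 + 14 = 71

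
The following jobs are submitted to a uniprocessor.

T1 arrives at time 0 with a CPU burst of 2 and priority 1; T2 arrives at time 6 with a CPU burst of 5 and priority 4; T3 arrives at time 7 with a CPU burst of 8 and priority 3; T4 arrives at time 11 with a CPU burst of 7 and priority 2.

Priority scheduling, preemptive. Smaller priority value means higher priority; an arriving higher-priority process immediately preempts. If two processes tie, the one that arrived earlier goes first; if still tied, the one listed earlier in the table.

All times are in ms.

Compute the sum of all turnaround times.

Gantt: | T1 0-2 | idle 2-6 | T2 6-7 | T3 7-11 | T4 11-18 | T3 18-22 | T2 22-26 |
Completion: T1=2  T2=26  T3=22  T4=18
Turnaround = completion − arrival: T1=2, T2=20, T3=15, T4=7
Total turnaround = 2 + 20 + 15 + 7 = 44

44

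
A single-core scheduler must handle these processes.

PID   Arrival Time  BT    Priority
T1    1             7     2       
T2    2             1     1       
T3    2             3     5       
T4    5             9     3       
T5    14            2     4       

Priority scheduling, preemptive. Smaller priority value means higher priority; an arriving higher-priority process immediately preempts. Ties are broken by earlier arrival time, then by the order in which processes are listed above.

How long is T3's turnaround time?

Timeline: | idle 0-1 | T1 1-2 | T2 2-3 | T1 3-9 | T4 9-18 | T5 18-20 | T3 20-23 |
Completion: T1=9  T2=3  T3=23  T4=18  T5=20
Turnaround (C−A): T1=8  T2=1  T3=21  T4=13  T5=6
Turnaround(T3) = completion − arrival = 23 − 2 = 21

21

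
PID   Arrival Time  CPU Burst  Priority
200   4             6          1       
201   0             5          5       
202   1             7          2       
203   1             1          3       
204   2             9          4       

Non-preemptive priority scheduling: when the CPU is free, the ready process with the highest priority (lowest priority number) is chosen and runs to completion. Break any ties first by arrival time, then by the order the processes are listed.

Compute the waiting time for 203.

Timeline: | 201 0-5 | 200 5-11 | 202 11-18 | 203 18-19 | 204 19-28 |
Completion: 200=11  201=5  202=18  203=19  204=28
Turnaround (C−A): 200=7  201=5  202=17  203=18  204=26
Waiting(203) = turnaround − burst = 18 − 1 = 17

17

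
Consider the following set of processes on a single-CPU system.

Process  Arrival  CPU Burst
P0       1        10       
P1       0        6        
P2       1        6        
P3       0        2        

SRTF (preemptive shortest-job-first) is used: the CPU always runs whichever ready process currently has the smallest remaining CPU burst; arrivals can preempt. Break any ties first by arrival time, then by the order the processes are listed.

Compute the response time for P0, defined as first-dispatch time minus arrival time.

13

Schedule: | P3 0-2 | P1 2-8 | P2 8-14 | P0 14-24 |
Completion: P0=24  P1=8  P2=14  P3=2
Response(P0) = first start − arrival = 14 − 1 = 13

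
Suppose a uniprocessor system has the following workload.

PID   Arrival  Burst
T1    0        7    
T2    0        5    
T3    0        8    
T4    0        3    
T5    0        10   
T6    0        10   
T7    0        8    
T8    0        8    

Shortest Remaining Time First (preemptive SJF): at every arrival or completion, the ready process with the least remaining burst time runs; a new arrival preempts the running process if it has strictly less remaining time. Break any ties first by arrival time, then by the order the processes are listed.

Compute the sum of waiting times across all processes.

168

Gantt: | T4 0-3 | T2 3-8 | T1 8-15 | T3 15-23 | T7 23-31 | T8 31-39 | T5 39-49 | T6 49-59 |
Completion: T1=15  T2=8  T3=23  T4=3  T5=49  T6=59  T7=31  T8=39
Turnaround (C−A): T1=15  T2=8  T3=23  T4=3  T5=49  T6=59  T7=31  T8=39
Waiting = turnaround − burst: T1=8, T2=3, T3=15, T4=0, T5=39, T6=49, T7=23, T8=31
Total waiting = 8 + 3 + 15 + 0 + 39 + 49 + 23 + 31 = 168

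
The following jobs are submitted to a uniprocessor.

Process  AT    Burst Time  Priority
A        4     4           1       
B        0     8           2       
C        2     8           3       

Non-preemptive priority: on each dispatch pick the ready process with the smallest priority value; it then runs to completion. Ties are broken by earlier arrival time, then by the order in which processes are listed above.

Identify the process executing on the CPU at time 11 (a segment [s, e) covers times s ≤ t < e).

Gantt: | B 0-8 | A 8-12 | C 12-20 |
Completion: A=12  B=8  C=20
Turnaround (C−A): A=8  B=8  C=18

A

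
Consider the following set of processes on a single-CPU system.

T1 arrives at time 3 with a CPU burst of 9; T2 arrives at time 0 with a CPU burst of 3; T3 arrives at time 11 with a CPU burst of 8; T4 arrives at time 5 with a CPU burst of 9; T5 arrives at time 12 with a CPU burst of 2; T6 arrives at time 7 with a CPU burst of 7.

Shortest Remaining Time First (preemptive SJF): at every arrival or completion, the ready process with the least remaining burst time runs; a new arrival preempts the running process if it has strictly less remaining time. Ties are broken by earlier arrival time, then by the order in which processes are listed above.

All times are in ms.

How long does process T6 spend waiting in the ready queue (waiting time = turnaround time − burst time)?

Timeline: | T2 0-3 | T1 3-12 | T5 12-14 | T6 14-21 | T3 21-29 | T4 29-38 |
Completion: T1=12  T2=3  T3=29  T4=38  T5=14  T6=21
Waiting(T6) = turnaround − burst = 14 − 7 = 7

7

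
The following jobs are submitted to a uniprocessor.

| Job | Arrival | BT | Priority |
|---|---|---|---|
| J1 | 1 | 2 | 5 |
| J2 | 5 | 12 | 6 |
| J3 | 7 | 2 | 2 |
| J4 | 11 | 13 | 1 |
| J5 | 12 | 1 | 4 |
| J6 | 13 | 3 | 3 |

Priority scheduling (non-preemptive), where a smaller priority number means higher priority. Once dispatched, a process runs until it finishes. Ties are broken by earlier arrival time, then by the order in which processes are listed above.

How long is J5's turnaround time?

Timeline: | idle 0-1 | J1 1-3 | idle 3-5 | J2 5-17 | J4 17-30 | J3 30-32 | J6 32-35 | J5 35-36 |
Completion: J1=3  J2=17  J3=32  J4=30  J5=36  J6=35
Turnaround (C−A): J1=2  J2=12  J3=25  J4=19  J5=24  J6=22
Turnaround(J5) = completion − arrival = 36 − 12 = 24

24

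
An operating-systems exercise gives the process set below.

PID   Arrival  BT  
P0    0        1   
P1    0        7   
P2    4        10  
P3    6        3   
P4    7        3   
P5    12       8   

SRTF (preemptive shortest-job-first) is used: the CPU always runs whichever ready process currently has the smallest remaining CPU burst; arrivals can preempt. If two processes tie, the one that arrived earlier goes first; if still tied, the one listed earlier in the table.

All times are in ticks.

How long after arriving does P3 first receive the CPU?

Timeline: | P0 0-1 | P1 1-8 | P3 8-11 | P4 11-14 | P5 14-22 | P2 22-32 |
Completion: P0=1  P1=8  P2=32  P3=11  P4=14  P5=22
Turnaround (C−A): P0=1  P1=8  P2=28  P3=5  P4=7  P5=10
Response(P3) = first start − arrival = 8 − 6 = 2

2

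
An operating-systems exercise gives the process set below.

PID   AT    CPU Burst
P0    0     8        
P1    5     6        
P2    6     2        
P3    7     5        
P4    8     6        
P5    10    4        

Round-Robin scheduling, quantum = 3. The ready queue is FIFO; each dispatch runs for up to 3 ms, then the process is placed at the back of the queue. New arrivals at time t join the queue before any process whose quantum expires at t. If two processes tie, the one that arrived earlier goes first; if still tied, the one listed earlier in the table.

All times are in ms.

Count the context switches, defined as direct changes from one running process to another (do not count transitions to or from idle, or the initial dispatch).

10

Schedule: | P0 0-6 | P1 6-9 | P2 9-11 | P0 11-13 | P3 13-16 | P4 16-19 | P1 19-22 | P5 22-25 | P3 25-27 | P4 27-30 | P5 30-31 |
Completion: P0=13  P1=22  P2=11  P3=27  P4=30  P5=31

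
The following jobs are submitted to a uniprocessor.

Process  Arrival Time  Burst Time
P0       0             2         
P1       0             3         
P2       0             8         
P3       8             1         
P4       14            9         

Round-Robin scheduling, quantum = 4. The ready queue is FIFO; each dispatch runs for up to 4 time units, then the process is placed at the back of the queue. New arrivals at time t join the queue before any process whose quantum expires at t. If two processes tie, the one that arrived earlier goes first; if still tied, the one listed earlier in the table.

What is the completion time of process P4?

Schedule: | P0 0-2 | P1 2-5 | P2 5-9 | P3 9-10 | P2 10-14 | P4 14-23 |
Completion: P0=2  P1=5  P2=14  P3=10  P4=23

23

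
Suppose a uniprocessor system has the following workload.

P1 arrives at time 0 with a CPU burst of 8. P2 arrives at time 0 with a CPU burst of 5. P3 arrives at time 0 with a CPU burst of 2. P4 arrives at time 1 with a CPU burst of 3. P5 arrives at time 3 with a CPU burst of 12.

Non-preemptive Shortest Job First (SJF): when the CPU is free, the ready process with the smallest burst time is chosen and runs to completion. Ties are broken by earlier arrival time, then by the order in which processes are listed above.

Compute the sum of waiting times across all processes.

31

Timeline: | P3 0-2 | P4 2-5 | P2 5-10 | P1 10-18 | P5 18-30 |
Completion: P1=18  P2=10  P3=2  P4=5  P5=30
Turnaround (C−A): P1=18  P2=10  P3=2  P4=4  P5=27
Waiting = turnaround − burst: P1=10, P2=5, P3=0, P4=1, P5=15
Total waiting = 10 + 5 + 0 + 1 + 15 = 31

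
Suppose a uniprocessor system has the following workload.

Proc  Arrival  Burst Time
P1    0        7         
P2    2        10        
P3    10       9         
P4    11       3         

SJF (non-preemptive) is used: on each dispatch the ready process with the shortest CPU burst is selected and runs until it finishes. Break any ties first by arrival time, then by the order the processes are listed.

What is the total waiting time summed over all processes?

Gantt: | P1 0-7 | P2 7-17 | P4 17-20 | P3 20-29 |
Completion: P1=7  P2=17  P3=29  P4=20
Waiting = turnaround − burst: P1=0, P2=5, P3=10, P4=6
Total waiting = 0 + 5 + 10 + 6 = 21

21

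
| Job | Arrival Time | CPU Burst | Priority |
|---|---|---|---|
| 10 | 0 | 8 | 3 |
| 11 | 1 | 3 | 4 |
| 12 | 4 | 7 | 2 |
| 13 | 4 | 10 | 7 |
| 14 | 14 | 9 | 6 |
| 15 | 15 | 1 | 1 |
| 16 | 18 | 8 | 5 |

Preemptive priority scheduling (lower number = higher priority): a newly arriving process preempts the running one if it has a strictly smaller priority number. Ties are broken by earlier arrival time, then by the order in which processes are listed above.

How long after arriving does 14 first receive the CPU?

13

Timeline: | 10 0-4 | 12 4-11 | 10 11-15 | 15 15-16 | 11 16-19 | 16 19-27 | 14 27-36 | 13 36-46 |
Completion: 10=15  11=19  12=11  13=46  14=36  15=16  16=27
Turnaround (C−A): 10=15  11=18  12=7  13=42  14=22  15=1  16=9
Response(14) = first start − arrival = 27 − 14 = 13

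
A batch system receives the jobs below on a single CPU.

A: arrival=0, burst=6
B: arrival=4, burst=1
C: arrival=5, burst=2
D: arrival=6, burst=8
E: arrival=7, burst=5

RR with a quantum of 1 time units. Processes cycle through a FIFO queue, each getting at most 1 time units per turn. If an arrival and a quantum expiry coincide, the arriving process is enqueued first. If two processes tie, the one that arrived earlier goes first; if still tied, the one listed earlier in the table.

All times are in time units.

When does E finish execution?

Schedule: | A 0-4 | B 4-5 | A 5-6 | C 6-7 | D 7-8 | A 8-9 | E 9-10 | C 10-11 | D 11-12 | E 12-13 | D 13-14 | E 14-15 | D 15-16 | E 16-17 | D 17-18 | E 18-19 | D 19-22 |
Completion: A=9  B=5  C=11  D=22  E=19
Turnaround (C−A): A=9  B=1  C=6  D=16  E=12

19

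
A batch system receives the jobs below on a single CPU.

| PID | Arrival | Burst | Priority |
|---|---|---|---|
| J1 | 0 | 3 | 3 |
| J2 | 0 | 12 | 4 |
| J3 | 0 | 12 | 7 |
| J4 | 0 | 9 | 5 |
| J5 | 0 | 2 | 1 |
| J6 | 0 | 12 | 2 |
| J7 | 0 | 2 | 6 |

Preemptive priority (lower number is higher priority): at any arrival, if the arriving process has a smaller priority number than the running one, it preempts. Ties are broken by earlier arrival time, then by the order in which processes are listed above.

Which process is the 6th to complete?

Timeline: | J5 0-2 | J6 2-14 | J1 14-17 | J2 17-29 | J4 29-38 | J7 38-40 | J3 40-52 |
Completion: J1=17  J2=29  J3=52  J4=38  J5=2  J6=14  J7=40
Turnaround (C−A): J1=17  J2=29  J3=52  J4=38  J5=2  J6=14  J7=40
Finish order: J5 → J6 → J1 → J2 → J4 → J7 → J3

J7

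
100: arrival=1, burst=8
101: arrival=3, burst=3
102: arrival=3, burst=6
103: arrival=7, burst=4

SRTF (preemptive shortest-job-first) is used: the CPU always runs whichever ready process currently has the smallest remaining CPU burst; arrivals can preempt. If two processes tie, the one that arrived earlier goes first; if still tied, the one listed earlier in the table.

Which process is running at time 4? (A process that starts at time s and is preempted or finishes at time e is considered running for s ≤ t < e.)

Timeline: | idle 0-1 | 100 1-3 | 101 3-6 | 100 6-7 | 103 7-11 | 100 11-16 | 102 16-22 |
Completion: 100=16  101=6  102=22  103=11

101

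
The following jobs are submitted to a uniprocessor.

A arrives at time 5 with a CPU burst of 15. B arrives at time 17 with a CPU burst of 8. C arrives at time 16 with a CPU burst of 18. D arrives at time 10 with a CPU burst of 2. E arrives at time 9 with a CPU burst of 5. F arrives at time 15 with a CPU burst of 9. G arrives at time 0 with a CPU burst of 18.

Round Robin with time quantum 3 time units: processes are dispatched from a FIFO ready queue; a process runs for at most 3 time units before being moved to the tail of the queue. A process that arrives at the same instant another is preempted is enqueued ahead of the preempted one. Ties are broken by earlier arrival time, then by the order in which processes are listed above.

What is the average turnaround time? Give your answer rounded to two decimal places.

Gantt: | G 0-6 | A 6-9 | G 9-12 | E 12-15 | A 15-18 | D 18-20 | G 20-23 | F 23-26 | E 26-28 | C 28-31 | B 31-34 | A 34-37 | G 37-40 | F 40-43 | C 43-46 | B 46-49 | A 49-52 | G 52-55 | F 55-58 | C 58-61 | B 61-63 | A 63-66 | C 66-75 |
Completion: A=66  B=63  C=75  D=20  E=28  F=58  G=55
Turnaround (C−A): A=61  B=46  C=59  D=10  E=19  F=43  G=55
Turnaround times: A=61, B=46, C=59, D=10, E=19, F=43, G=55
Average turnaround = (61+46+59+10+19+43+55) / 7 = 293/7 = 41.86

41.86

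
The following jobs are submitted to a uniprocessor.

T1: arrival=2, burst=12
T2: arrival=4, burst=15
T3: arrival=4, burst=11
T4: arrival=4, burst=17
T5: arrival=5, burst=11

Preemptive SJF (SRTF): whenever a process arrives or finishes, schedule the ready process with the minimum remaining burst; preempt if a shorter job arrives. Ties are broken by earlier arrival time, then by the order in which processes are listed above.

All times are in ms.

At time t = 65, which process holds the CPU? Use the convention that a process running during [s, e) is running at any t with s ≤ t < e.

T4

Timeline: | idle 0-2 | T1 2-14 | T3 14-25 | T5 25-36 | T2 36-51 | T4 51-68 |
Completion: T1=14  T2=51  T3=25  T4=68  T5=36
Turnaround (C−A): T1=12  T2=47  T3=21  T4=64  T5=31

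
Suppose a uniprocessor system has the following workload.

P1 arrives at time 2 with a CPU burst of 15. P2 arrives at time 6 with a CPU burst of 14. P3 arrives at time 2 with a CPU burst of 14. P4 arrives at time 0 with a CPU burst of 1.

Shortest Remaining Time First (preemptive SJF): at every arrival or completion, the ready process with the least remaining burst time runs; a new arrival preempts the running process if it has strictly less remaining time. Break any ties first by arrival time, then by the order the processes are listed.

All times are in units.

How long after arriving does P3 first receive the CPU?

0

Timeline: | P4 0-1 | idle 1-2 | P3 2-16 | P2 16-30 | P1 30-45 |
Completion: P1=45  P2=30  P3=16  P4=1
Turnaround (C−A): P1=43  P2=24  P3=14  P4=1
Response(P3) = first start − arrival = 2 − 2 = 0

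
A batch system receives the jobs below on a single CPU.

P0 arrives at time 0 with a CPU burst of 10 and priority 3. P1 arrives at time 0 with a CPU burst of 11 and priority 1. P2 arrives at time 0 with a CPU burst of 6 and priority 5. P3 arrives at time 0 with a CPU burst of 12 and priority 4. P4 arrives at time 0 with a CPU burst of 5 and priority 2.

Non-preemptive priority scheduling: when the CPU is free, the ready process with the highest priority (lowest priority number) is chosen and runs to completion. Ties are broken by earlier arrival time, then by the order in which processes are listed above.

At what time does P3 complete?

38

Gantt: | P1 0-11 | P4 11-16 | P0 16-26 | P3 26-38 | P2 38-44 |
Completion: P0=26  P1=11  P2=44  P3=38  P4=16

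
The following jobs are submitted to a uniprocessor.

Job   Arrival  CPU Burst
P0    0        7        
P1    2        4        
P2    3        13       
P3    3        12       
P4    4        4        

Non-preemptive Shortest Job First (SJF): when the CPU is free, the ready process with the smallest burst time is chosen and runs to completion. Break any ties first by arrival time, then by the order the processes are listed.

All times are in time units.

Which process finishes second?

Schedule: | P0 0-7 | P1 7-11 | P4 11-15 | P3 15-27 | P2 27-40 |
Completion: P0=7  P1=11  P2=40  P3=27  P4=15
Turnaround (C−A): P0=7  P1=9  P2=37  P3=24  P4=11
Finish order: P0 → P1 → P4 → P3 → P2

P1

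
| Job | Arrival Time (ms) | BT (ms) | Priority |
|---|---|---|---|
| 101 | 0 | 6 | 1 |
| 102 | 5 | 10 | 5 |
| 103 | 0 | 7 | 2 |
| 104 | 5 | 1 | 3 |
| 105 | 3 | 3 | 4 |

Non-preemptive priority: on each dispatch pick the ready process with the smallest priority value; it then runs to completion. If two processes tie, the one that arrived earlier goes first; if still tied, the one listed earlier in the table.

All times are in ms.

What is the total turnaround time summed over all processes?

64

Gantt: | 101 0-6 | 103 6-13 | 104 13-14 | 105 14-17 | 102 17-27 |
Completion: 101=6  102=27  103=13  104=14  105=17
Turnaround = completion − arrival: 101=6, 102=22, 103=13, 104=9, 105=14
Total turnaround = 6 + 22 + 13 + 9 + 14 = 64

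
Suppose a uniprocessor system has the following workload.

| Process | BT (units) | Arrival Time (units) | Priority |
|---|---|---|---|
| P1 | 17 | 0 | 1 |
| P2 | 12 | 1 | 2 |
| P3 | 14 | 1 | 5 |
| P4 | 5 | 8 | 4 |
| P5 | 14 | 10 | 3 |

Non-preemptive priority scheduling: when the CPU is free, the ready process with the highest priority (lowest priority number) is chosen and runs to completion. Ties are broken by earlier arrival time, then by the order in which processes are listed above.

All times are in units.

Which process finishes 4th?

P4

Schedule: | P1 0-17 | P2 17-29 | P5 29-43 | P4 43-48 | P3 48-62 |
Completion: P1=17  P2=29  P3=62  P4=48  P5=43
Finish order: P1 → P2 → P5 → P4 → P3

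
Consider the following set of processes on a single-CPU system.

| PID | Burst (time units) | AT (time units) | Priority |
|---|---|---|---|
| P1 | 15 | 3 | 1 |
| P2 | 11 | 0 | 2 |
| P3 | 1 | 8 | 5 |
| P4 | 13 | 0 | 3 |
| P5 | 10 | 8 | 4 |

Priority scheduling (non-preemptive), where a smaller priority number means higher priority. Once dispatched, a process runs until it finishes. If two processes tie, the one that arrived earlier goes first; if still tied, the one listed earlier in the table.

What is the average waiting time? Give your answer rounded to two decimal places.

21.20

Gantt: | P2 0-11 | P1 11-26 | P4 26-39 | P5 39-49 | P3 49-50 |
Completion: P1=26  P2=11  P3=50  P4=39  P5=49
Turnaround (C−A): P1=23  P2=11  P3=42  P4=39  P5=41
Waiting times: P1=8, P2=0, P3=41, P4=26, P5=31
Average waiting = (8+0+41+26+31) / 5 = 106/5 = 21.20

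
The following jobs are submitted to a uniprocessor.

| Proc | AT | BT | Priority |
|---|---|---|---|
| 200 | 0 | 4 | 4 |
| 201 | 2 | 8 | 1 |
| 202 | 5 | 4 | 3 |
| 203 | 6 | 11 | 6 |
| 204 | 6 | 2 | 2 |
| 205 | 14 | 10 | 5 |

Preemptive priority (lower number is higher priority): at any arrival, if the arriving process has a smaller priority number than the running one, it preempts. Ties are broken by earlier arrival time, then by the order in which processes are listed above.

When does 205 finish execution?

28

Schedule: | 200 0-2 | 201 2-10 | 204 10-12 | 202 12-16 | 200 16-18 | 205 18-28 | 203 28-39 |
Completion: 200=18  201=10  202=16  203=39  204=12  205=28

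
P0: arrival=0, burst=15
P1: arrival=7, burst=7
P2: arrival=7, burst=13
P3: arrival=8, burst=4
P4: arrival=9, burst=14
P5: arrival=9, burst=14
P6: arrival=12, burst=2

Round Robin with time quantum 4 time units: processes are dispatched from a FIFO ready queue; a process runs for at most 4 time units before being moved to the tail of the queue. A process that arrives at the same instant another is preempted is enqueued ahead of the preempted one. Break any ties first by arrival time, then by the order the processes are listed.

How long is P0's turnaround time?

44

Gantt: | P0 0-8 | P1 8-12 | P2 12-16 | P3 16-20 | P0 20-24 | P4 24-28 | P5 28-32 | P6 32-34 | P1 34-37 | P2 37-41 | P0 41-44 | P4 44-48 | P5 48-52 | P2 52-56 | P4 56-60 | P5 60-64 | P2 64-65 | P4 65-67 | P5 67-69 |
Completion: P0=44  P1=37  P2=65  P3=20  P4=67  P5=69  P6=34
Turnaround(P0) = completion − arrival = 44 − 0 = 44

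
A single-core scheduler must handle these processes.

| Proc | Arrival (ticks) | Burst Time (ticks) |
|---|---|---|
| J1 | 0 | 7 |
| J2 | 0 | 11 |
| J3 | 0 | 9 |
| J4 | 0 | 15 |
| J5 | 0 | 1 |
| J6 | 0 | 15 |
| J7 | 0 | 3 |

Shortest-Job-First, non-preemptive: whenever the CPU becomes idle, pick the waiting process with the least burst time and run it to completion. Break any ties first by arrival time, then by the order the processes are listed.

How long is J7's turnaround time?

Schedule: | J5 0-1 | J7 1-4 | J1 4-11 | J3 11-20 | J2 20-31 | J4 31-46 | J6 46-61 |
Completion: J1=11  J2=31  J3=20  J4=46  J5=1  J6=61  J7=4
Turnaround (C−A): J1=11  J2=31  J3=20  J4=46  J5=1  J6=61  J7=4
Turnaround(J7) = completion − arrival = 4 − 0 = 4

4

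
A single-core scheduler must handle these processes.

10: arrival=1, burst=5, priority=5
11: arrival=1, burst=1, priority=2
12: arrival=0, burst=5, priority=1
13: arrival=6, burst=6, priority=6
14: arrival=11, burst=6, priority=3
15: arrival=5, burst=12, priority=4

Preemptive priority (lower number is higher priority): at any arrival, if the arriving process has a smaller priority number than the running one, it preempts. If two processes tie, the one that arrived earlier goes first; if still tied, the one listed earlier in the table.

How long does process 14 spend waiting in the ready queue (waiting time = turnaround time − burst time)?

0

Gantt: | 12 0-5 | 11 5-6 | 15 6-11 | 14 11-17 | 15 17-24 | 10 24-29 | 13 29-35 |
Completion: 10=29  11=6  12=5  13=35  14=17  15=24
Waiting(14) = turnaround − burst = 6 − 6 = 0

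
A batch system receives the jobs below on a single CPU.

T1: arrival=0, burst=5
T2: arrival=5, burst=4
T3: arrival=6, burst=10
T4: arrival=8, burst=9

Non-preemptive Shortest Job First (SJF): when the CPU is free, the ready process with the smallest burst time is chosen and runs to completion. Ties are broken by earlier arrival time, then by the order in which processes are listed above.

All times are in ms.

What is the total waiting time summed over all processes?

Timeline: | T1 0-5 | T2 5-9 | T4 9-18 | T3 18-28 |
Completion: T1=5  T2=9  T3=28  T4=18
Turnaround (C−A): T1=5  T2=4  T3=22  T4=10
Waiting = turnaround − burst: T1=0, T2=0, T3=12, T4=1
Total waiting = 0 + 0 + 12 + 1 = 13

13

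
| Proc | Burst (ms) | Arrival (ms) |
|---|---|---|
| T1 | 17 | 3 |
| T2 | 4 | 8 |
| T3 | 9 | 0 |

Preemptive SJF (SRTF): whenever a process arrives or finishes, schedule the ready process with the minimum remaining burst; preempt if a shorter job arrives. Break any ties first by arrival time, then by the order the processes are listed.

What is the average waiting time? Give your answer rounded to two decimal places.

3.67

Schedule: | T3 0-9 | T2 9-13 | T1 13-30 |
Completion: T1=30  T2=13  T3=9
Turnaround (C−A): T1=27  T2=5  T3=9
Waiting times: T1=10, T2=1, T3=0
Average waiting = (10+1+0) / 3 = 11/3 = 3.67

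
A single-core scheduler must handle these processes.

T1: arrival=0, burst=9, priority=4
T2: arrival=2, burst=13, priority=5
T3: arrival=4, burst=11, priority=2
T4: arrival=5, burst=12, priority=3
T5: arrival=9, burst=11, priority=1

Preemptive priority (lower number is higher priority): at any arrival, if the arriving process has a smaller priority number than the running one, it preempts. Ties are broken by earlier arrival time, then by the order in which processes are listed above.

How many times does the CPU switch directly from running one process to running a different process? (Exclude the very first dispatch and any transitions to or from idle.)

Schedule: | T1 0-4 | T3 4-9 | T5 9-20 | T3 20-26 | T4 26-38 | T1 38-43 | T2 43-56 |
Completion: T1=43  T2=56  T3=26  T4=38  T5=20

6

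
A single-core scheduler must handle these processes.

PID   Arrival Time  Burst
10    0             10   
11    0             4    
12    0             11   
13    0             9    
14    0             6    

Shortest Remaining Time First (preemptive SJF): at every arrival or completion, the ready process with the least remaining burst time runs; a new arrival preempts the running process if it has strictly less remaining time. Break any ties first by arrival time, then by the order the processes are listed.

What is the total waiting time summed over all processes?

Gantt: | 11 0-4 | 14 4-10 | 13 10-19 | 10 19-29 | 12 29-40 |
Completion: 10=29  11=4  12=40  13=19  14=10
Turnaround (C−A): 10=29  11=4  12=40  13=19  14=10
Waiting = turnaround − burst: 10=19, 11=0, 12=29, 13=10, 14=4
Total waiting = 19 + 0 + 29 + 10 + 4 = 62

62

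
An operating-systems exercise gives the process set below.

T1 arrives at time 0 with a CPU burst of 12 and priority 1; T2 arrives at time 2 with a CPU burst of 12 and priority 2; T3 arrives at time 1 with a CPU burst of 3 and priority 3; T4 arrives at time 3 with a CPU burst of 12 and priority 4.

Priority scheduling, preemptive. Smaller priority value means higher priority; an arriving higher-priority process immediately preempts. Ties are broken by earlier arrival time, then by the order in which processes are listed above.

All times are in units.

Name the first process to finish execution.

T1

Timeline: | T1 0-12 | T2 12-24 | T3 24-27 | T4 27-39 |
Completion: T1=12  T2=24  T3=27  T4=39
Turnaround (C−A): T1=12  T2=22  T3=26  T4=36
Finish order: T1 → T2 → T3 → T4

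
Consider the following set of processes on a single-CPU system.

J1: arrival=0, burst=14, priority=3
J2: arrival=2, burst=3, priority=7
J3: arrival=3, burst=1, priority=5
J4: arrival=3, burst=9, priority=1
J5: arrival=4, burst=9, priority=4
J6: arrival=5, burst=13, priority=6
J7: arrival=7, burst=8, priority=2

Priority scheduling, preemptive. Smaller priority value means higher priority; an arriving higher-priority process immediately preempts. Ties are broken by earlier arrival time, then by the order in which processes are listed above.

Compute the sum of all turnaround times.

231

Schedule: | J1 0-3 | J4 3-12 | J7 12-20 | J1 20-31 | J5 31-40 | J3 40-41 | J6 41-54 | J2 54-57 |
Completion: J1=31  J2=57  J3=41  J4=12  J5=40  J6=54  J7=20
Turnaround (C−A): J1=31  J2=55  J3=38  J4=9  J5=36  J6=49  J7=13
Turnaround = completion − arrival: J1=31, J2=55, J3=38, J4=9, J5=36, J6=49, J7=13
Total turnaround = 31 + 55 + 38 + 9 + 36 + 49 + 13 = 231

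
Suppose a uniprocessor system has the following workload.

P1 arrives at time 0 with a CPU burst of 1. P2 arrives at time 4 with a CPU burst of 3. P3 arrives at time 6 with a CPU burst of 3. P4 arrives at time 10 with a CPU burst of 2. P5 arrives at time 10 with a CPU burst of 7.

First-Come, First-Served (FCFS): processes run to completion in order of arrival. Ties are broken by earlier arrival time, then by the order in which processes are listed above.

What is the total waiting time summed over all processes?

Schedule: | P1 0-1 | idle 1-4 | P2 4-7 | P3 7-10 | P4 10-12 | P5 12-19 |
Completion: P1=1  P2=7  P3=10  P4=12  P5=19
Waiting = turnaround − burst: P1=0, P2=0, P3=1, P4=0, P5=2
Total waiting = 0 + 0 + 1 + 0 + 2 = 3

3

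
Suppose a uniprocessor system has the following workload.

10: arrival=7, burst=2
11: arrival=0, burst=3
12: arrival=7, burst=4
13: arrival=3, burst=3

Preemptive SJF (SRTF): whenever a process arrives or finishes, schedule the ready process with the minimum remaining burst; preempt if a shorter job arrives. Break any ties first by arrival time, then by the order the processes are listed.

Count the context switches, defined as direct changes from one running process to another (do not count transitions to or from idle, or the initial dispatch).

Gantt: | 11 0-3 | 13 3-6 | idle 6-7 | 10 7-9 | 12 9-13 |
Completion: 10=9  11=3  12=13  13=6
Turnaround (C−A): 10=2  11=3  12=6  13=3

2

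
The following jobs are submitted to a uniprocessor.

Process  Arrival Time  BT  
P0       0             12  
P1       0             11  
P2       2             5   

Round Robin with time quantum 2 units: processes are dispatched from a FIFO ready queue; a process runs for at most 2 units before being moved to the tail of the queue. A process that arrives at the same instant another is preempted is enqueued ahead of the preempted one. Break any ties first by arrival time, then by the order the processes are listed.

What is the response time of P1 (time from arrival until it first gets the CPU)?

Timeline: | P0 0-2 | P1 2-4 | P2 4-6 | P0 6-8 | P1 8-10 | P2 10-12 | P0 12-14 | P1 14-16 | P2 16-17 | P0 17-19 | P1 19-21 | P0 21-23 | P1 23-25 | P0 25-27 | P1 27-28 |
Completion: P0=27  P1=28  P2=17
Turnaround (C−A): P0=27  P1=28  P2=15
Response(P1) = first start − arrival = 2 − 0 = 2

2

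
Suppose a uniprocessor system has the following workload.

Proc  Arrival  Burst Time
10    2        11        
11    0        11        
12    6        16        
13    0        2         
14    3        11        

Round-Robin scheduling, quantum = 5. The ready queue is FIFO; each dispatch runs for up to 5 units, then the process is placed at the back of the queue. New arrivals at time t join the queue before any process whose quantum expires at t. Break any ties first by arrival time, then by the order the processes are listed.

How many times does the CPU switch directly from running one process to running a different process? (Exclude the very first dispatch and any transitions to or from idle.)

Schedule: | 11 0-5 | 13 5-7 | 10 7-12 | 14 12-17 | 11 17-22 | 12 22-27 | 10 27-32 | 14 32-37 | 11 37-38 | 12 38-43 | 10 43-44 | 14 44-45 | 12 45-51 |
Completion: 10=44  11=38  12=51  13=7  14=45

12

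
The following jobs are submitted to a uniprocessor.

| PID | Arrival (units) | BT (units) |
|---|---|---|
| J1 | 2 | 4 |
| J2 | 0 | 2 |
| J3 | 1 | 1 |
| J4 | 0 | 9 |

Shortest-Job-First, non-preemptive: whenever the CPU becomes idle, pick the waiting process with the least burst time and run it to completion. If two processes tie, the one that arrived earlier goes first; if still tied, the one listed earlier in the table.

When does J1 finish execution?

7

Gantt: | J2 0-2 | J3 2-3 | J1 3-7 | J4 7-16 |
Completion: J1=7  J2=2  J3=3  J4=16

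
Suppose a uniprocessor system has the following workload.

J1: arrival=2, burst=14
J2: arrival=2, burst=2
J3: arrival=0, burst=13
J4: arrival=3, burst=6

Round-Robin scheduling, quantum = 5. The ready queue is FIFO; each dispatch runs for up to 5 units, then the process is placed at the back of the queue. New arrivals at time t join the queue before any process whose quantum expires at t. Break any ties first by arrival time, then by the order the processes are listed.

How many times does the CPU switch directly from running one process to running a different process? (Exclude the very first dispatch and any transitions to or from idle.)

8

Schedule: | J3 0-5 | J1 5-10 | J2 10-12 | J4 12-17 | J3 17-22 | J1 22-27 | J4 27-28 | J3 28-31 | J1 31-35 |
Completion: J1=35  J2=12  J3=31  J4=28
Turnaround (C−A): J1=33  J2=10  J3=31  J4=25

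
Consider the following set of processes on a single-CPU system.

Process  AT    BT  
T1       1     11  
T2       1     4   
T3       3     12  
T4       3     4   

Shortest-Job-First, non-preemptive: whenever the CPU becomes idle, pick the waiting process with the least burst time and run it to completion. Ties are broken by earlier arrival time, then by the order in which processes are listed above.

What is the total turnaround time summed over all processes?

58

Timeline: | idle 0-1 | T2 1-5 | T4 5-9 | T1 9-20 | T3 20-32 |
Completion: T1=20  T2=5  T3=32  T4=9
Turnaround = completion − arrival: T1=19, T2=4, T3=29, T4=6
Total turnaround = 19 + 4 + 29 + 6 = 58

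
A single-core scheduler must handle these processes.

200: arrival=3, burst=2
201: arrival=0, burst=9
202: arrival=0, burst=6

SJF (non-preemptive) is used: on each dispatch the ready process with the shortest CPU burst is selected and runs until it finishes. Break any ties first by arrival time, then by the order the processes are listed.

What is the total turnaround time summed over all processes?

28

Timeline: | 202 0-6 | 200 6-8 | 201 8-17 |
Completion: 200=8  201=17  202=6
Turnaround (C−A): 200=5  201=17  202=6
Turnaround = completion − arrival: 200=5, 201=17, 202=6
Total turnaround = 5 + 17 + 6 = 28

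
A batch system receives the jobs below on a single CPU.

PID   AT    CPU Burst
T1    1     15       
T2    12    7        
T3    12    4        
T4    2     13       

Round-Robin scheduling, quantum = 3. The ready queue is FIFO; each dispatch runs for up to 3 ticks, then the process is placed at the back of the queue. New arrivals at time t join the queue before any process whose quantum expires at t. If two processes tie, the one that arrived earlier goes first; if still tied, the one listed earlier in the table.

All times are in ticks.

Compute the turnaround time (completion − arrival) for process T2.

Timeline: | idle 0-1 | T1 1-4 | T4 4-7 | T1 7-10 | T4 10-13 | T1 13-16 | T2 16-19 | T3 19-22 | T4 22-25 | T1 25-28 | T2 28-31 | T3 31-32 | T4 32-35 | T1 35-38 | T2 38-39 | T4 39-40 |
Completion: T1=38  T2=39  T3=32  T4=40
Turnaround (C−A): T1=37  T2=27  T3=20  T4=38
Turnaround(T2) = completion − arrival = 39 − 12 = 27

27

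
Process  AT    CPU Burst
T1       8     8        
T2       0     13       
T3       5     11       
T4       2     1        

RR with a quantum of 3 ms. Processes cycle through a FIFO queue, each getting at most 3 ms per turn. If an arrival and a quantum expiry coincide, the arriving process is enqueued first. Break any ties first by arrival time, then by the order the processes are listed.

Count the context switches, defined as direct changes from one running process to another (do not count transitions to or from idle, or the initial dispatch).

Schedule: | T2 0-3 | T4 3-4 | T2 4-7 | T3 7-10 | T2 10-13 | T1 13-16 | T3 16-19 | T2 19-22 | T1 22-25 | T3 25-28 | T2 28-29 | T1 29-31 | T3 31-33 |
Completion: T1=31  T2=29  T3=33  T4=4

12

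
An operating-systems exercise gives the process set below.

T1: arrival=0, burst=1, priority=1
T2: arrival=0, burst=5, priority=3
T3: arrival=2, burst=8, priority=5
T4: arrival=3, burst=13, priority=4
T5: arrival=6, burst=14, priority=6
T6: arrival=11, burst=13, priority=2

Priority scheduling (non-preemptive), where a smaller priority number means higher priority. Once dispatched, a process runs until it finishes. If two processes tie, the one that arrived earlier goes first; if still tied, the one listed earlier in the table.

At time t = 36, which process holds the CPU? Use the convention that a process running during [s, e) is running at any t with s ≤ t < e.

T3

Schedule: | T1 0-1 | T2 1-6 | T4 6-19 | T6 19-32 | T3 32-40 | T5 40-54 |
Completion: T1=1  T2=6  T3=40  T4=19  T5=54  T6=32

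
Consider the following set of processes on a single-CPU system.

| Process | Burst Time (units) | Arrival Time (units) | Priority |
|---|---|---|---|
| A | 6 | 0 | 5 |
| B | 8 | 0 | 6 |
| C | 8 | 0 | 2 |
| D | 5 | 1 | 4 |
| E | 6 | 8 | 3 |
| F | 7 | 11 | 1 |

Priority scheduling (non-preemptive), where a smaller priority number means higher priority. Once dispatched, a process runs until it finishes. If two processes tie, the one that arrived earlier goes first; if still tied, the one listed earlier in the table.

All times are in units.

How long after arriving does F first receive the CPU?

3

Schedule: | C 0-8 | E 8-14 | F 14-21 | D 21-26 | A 26-32 | B 32-40 |
Completion: A=32  B=40  C=8  D=26  E=14  F=21
Turnaround (C−A): A=32  B=40  C=8  D=25  E=6  F=10
Response(F) = first start − arrival = 14 − 11 = 3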